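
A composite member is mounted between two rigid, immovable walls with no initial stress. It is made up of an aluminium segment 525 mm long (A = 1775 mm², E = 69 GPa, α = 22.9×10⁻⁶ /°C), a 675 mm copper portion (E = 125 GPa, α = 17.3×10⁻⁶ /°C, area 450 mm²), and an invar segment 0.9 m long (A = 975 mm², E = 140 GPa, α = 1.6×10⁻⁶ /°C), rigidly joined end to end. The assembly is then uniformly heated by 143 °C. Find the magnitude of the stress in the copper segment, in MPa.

With the walls removed the bar would change length by δ_free = Σ αᵢΔT Lᵢ = 22.9×10⁻⁶×143×525 + 17.3×10⁻⁶×143×675 + 1.6×10⁻⁶×143×900 = 3.595 mm.
Since the ends are fixed, an axial force P builds up, equal in every segment, with P · Σ Lᵢ/(AᵢEᵢ) = δ_free.
Σ Lᵢ/(AᵢEᵢ) = 525/(1775×69×10³) + 675/(450×125×10³) + 900/(975×140×10³) = 2.288×10⁻⁵ mm/N.
So P = 3.595 / 2.288×10⁻⁵ = 157.1 kN, compressive.
σ_{copper} = P / A = 157100 / 450 = 349.2 MPa.

σ ≈ 349 MPa (compressive)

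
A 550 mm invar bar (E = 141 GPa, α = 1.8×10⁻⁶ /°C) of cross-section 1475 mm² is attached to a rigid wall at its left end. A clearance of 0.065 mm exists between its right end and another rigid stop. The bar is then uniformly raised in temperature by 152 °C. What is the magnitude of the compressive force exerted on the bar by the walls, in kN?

P ≈ 32.3 kN

Free thermal elongation = αΔT L = 1.8×10⁻⁶ × 152 × 550 = 0.1505 mm.
After closing the 0.065 mm clearance, 0.1505 − 0.065 = 0.08548 mm of expansion remains to be suppressed by the wall.
Compatibility: PL/(AE) = 0.08548 mm, so σ = P/A = E × (0.08548/550) = 21.91 MPa.
Force on the wall = σA = 21.91 × 1475 mm² = 32.32 kN.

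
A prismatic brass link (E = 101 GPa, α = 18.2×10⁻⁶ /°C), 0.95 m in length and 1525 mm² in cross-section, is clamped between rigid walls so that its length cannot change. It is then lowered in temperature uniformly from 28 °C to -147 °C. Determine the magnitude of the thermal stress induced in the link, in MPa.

σ ≈ 322 MPa (tensile)

Because both ends are immovable the net strain is zero, and the suppressed thermal strain is αΔT = 18.2×10⁻⁶ × 175 = 3185×10⁻⁶.
Hence σ = E·αΔT = 101×10³ × 3185×10⁻⁶ = 321.7 MPa, tensile.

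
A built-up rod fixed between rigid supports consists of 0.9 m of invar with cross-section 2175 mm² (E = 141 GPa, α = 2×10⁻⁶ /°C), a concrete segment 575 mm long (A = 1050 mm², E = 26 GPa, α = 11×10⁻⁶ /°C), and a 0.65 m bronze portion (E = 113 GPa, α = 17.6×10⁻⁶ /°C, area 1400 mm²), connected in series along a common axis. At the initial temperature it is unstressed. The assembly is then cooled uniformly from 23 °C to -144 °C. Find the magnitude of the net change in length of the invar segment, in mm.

|ΔL| ≈ 0.0406 mm

If the supports were absent, the total length change would be Σ αᵢΔT Lᵢ = 2×10⁻⁶×167×900 + 11×10⁻⁶×167×575 + 17.6×10⁻⁶×167×650 = 3.267 mm.
Since the ends are fixed, an axial force P builds up, equal in every segment, with P · Σ Lᵢ/(AᵢEᵢ) = δ_free.
The series flexibility is Σ Lᵢ/(AᵢEᵢ) = 900/(2175×141×10³) + 575/(1050×26×10³) + 650/(1400×113×10³) = 2.811×10⁻⁵ mm/N.
P = 3.267 / 2.811×10⁻⁵ = 116300 N = 116.3 kN, tensile.
For the invar segment, free thermal change = 2×10⁻⁶×167×900 = 0.3006 mm and elastic change from P = 116300×900/(2175×141×10³) = 0.3412 mm; these oppose, so the net change is 0.0406 mm (segment lengthens).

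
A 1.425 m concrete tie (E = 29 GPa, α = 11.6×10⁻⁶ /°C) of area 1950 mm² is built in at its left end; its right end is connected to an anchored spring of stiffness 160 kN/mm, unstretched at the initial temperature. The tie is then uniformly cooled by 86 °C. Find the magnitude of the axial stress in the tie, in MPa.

If the spring were absent the tie would shorten by αΔT L = 11.6×10⁻⁶ × 86 × 1425 = 1.422 mm.
With a force P in the spring, the elastic change of the tie is PL/(AE) and that of the spring is P/k; compatibility requires their sum to equal δ_free.
So P = δ_free / [L/(AE) + 1/k] = 1.422 / [ 1425/(1950×29×10³) + 1/(160×10³) ].
P = 1.422 / 3.145×10⁻⁵ = 45200 N.
σ = P/A = 45200/1950 = 23.18 MPa.

σ ≈ 23.2 MPa (tensile)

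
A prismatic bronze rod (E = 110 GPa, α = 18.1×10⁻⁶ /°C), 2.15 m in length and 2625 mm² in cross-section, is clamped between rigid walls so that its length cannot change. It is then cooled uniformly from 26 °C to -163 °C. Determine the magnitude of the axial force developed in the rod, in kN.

P ≈ 988 kN (tensile)

Full restraint means ε = 0, so the stress is σ = EαΔT = 110×10³ × 18.1×10⁻⁶ × 189 = 376.3 MPa.
Then P = σA = 376.3 × 2625 mm² = 987.8 kN, tensile.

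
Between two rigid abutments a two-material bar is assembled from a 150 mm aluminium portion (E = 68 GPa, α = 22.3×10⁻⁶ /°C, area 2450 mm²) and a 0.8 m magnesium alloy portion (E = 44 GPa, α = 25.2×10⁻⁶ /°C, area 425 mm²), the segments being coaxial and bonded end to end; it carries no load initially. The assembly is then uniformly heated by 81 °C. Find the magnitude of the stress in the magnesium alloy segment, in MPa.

σ ≈ 103 MPa (compressive)

Free thermal expansion of the whole bar: Σ αᵢΔT Lᵢ = 22.3×10⁻⁶×81×150 + 25.2×10⁻⁶×81×800 = 1.904 mm.
The walls prevent any net length change, so an axial force P (same in every segment) develops. Compatibility: P · Σ Lᵢ/(AᵢEᵢ) = δ_free.
The series flexibility is Σ Lᵢ/(AᵢEᵢ) = 150/(2450×68×10³) + 800/(425×44×10³) = 4.368×10⁻⁵ mm/N.
Hence P = δ_free / Σ(L/AE) = 1.904/4.368×10⁻⁵ = 43.59 kN (compressive).
σ_{magnesium alloy} = P / A = 43590 / 425 = 102.6 MPa.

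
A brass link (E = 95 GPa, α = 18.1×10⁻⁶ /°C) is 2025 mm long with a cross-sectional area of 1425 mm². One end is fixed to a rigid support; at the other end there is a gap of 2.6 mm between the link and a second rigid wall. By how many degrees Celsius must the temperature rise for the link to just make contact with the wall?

ΔT ≈ 70.9 °C

The gap closes when αΔT L = 2.6 mm, since the link is still unstressed at that instant.
ΔT = 2.6 / (18.1×10⁻⁶ × 2025) = 70.94 °C.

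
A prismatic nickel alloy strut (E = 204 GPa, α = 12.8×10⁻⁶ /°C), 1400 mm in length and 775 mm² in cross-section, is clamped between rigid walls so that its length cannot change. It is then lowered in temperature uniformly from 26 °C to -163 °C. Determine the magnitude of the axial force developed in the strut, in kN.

P ≈ 382 kN (tensile)

The ends cannot move, so σ = EαΔT = 204×10³ × 12.8×10⁻⁶ × 189 = 493.5 MPa.
Then P = σA = 493.5 × 775 mm² = 382.5 kN, tensile.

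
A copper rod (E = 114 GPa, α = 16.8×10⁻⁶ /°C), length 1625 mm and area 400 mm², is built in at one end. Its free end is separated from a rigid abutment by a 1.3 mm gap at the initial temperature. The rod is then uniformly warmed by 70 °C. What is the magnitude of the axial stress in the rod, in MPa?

σ ≈ 42.9 MPa (compressive)

Unrestrained expansion: δ_free = αΔT L = 16.8×10⁻⁶ × 70 × 1625 = 1.911 mm.
After closing the 1.3 mm clearance, 1.911 − 1.3 = 0.611 mm of expansion remains to be suppressed by the wall.
So σ = E(δ_free − g)/L = 114×10³ × 0.611/1625 = 42.86 MPa.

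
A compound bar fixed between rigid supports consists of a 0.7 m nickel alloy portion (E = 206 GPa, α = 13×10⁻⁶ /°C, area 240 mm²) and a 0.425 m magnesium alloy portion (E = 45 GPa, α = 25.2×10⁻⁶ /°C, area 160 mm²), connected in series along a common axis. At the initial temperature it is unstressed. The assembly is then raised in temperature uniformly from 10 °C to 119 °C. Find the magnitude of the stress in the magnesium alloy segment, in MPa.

σ ≈ 184 MPa (compressive)

With the walls removed the bar would change length by δ_free = Σ αᵢΔT Lᵢ = 13×10⁻⁶×109×700 + 25.2×10⁻⁶×109×425 = 2.159 mm.
The walls prevent any net length change, so an axial force P (same in every segment) develops. Compatibility: P · Σ Lᵢ/(AᵢEᵢ) = δ_free.
The series flexibility is Σ Lᵢ/(AᵢEᵢ) = 700/(240×206×10³) + 425/(160×45×10³) = 7.319×10⁻⁵ mm/N.
So P = 2.159 / 7.319×10⁻⁵ = 29.5 kN, compressive.
σ_{magnesium alloy} = P / A = 29500 / 160 = 184.4 MPa.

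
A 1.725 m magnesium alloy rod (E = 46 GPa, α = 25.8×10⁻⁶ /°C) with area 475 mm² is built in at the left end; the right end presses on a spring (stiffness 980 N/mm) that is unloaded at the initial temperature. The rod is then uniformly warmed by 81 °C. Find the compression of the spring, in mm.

Free thermal expansion: δ_free = αΔT L = 25.8×10⁻⁶ × 81 × 1725 = 3.605 mm.
With a force P in the spring, the elastic change of the rod is PL/(AE) and that of the spring is P/k; compatibility requires their sum to equal δ_free.
So P = δ_free / [L/(AE) + 1/k] = 3.605 / [ 1725/(475×46×10³) + 1/(980) ].
P = 3.605 / 0.001099 = 3279 N.
Spring compression = P/k = 3279/(980) = 3.346 mm.

δ ≈ 3.35 mm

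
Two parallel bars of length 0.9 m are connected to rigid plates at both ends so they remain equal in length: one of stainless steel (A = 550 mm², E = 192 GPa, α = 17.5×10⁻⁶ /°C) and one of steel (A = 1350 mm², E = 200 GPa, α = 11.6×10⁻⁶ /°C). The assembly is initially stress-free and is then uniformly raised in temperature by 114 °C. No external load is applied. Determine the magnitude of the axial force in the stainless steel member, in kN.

P ≈ 51.1 kN (compressive in the stainless steel)

Both members must finish at the same length. With the larger α, the stainless steel tends to over-expand; the plates restrain it, putting the stainless steel in compression and the steel in tension. With no external load the two internal forces are equal and opposite, magnitude P.
Setting the final lengths equal and cancelling L: (α₁ − α₂)ΔT = P/(A₁E₁) + P/(A₂E₂).
|α₁ − α₂|·ΔT = 5.9×10⁻⁶ × 114 = 0.0006726.
1/(A₁E₁) + 1/(A₂E₂) = 1/(550×192×10³) + 1/(1350×200×10³) = 1.317×10⁻⁸ N⁻¹.
P = 0.0006726 / 1.317×10⁻⁸ = 51060 N = 51.06 kN.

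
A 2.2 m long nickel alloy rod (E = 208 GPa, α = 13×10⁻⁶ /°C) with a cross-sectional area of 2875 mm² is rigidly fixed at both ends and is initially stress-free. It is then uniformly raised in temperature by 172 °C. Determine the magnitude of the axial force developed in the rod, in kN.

Full restraint means ε = 0, so the stress is σ = EαΔT = 208×10³ × 13×10⁻⁶ × 172 = 465.1 MPa.
Then P = σA = 465.1 × 2875 mm² = 1337 kN, compressive.

P ≈ 1340 kN (compressive)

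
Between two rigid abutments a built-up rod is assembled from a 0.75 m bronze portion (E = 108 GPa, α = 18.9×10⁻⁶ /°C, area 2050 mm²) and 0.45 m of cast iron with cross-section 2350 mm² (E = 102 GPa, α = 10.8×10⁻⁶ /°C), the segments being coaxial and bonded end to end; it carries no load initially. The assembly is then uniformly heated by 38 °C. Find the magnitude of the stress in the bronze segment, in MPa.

σ ≈ 67 MPa (compressive)

If the supports were absent, the total length change would be Σ αᵢΔT Lᵢ = 18.9×10⁻⁶×38×750 + 10.8×10⁻⁶×38×450 = 0.7233 mm.
The walls prevent any net length change, so an axial force P (same in every segment) develops. Compatibility: P · Σ Lᵢ/(AᵢEᵢ) = δ_free.
Σ Lᵢ/(AᵢEᵢ) = 750/(2050×108×10³) + 450/(2350×102×10³) = 5.265×10⁻⁶ mm/N.
Hence P = δ_free / Σ(L/AE) = 0.7233/5.265×10⁻⁶ = 137.4 kN (compressive).
σ_{bronze} = P / A = 137400 / 2050 = 67.02 MPa.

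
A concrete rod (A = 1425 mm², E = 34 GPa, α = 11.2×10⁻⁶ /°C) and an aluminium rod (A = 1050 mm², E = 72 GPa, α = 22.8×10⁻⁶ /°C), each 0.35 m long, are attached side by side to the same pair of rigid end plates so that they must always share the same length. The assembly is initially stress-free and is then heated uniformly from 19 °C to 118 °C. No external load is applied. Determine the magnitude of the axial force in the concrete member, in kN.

P ≈ 33.9 kN (tensile in the concrete)

The aluminium has the larger α, so on heating it would change length more than the concrete if both were free. The rigid plates force a common final length, so the aluminium is put into compression and the concrete into tension, with equal and opposite forces P (no external load).
Equating the net (thermal + elastic) strains gives |α₁ − α₂|·ΔT = P·[1/(A₁E₁) + 1/(A₂E₂)].
|α₁ − α₂|·ΔT = 11.6×10⁻⁶ × 99 = 0.001148.
1/(A₁E₁) + 1/(A₂E₂) = 1/(1425×34×10³) + 1/(1050×72×10³) = 3.387×10⁻⁸ N⁻¹.
P = 0.001148 / 3.387×10⁻⁸ = 33910 N = 33.91 kN.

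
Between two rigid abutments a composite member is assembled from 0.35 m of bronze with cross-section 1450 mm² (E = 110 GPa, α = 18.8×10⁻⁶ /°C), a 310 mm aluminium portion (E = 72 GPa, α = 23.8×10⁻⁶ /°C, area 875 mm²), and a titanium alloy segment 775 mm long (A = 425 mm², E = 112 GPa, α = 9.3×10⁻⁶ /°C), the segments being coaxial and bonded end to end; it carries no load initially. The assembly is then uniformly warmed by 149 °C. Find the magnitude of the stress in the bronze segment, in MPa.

σ ≈ 93 MPa (compressive)

If the supports were absent, the total length change would be Σ αᵢΔT Lᵢ = 18.8×10⁻⁶×149×350 + 23.8×10⁻⁶×149×310 + 9.3×10⁻⁶×149×775 = 3.154 mm.
The walls prevent any net length change, so an axial force P (same in every segment) develops. Compatibility: P · Σ Lᵢ/(AᵢEᵢ) = δ_free.
The series flexibility is Σ Lᵢ/(AᵢEᵢ) = 350/(1450×110×10³) + 310/(875×72×10³) + 775/(425×112×10³) = 2.34×10⁻⁵ mm/N.
P = 3.154 / 2.34×10⁻⁵ = 134800 N = 134.8 kN, compressive.
σ_{bronze} = P / A = 134800 / 1450 = 92.96 MPa.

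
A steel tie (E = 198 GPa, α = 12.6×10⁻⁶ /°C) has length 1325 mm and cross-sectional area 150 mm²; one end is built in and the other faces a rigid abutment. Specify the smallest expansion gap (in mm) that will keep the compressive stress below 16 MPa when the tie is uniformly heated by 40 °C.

g ≈ 0.561 mm

Free expansion if unrestrained: δ_free = αΔT L = 12.6×10⁻⁶ × 40 × 1325 = 0.6678 mm.
A stress of 16 MPa corresponds to the wall pushing the tie back by σL/E = 16×1325/(198×10³) = 0.1071 mm.
The gap must absorb the remainder: g_min = 0.6678 − 0.1071 = 0.5607 mm.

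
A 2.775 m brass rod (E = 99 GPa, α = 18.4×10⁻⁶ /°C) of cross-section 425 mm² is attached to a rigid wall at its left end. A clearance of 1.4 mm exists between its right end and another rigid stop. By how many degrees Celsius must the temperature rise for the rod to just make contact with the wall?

Contact occurs when the free expansion equals the gap: αΔT L = 1.4 mm.
ΔT = 1.4 / (18.4×10⁻⁶ × 2775) = 27.42 °C.

ΔT ≈ 27.4 °C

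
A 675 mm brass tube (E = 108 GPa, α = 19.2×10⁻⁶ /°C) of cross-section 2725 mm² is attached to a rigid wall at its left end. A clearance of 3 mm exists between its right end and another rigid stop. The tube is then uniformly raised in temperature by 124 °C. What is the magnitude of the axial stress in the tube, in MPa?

σ ≈ 0 MPa

Free thermal elongation = αΔT L = 19.2×10⁻⁶ × 124 × 675 = 1.607 mm.
Since δ_free = 1.61 mm is less than the 3 mm gap, the tube never touches the wall. No axial force develops.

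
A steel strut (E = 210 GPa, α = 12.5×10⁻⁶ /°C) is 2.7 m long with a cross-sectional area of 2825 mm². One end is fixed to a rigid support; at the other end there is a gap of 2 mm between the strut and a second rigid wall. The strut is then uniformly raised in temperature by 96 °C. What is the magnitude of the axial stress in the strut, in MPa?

Free thermal elongation = αΔT L = 12.5×10⁻⁶ × 96 × 2700 = 3.24 mm.
The gap closes (δ_free > 2 mm) and the wall then resists a further 3.24 − 2 = 1.24 mm of expansion.
Compatibility: PL/(AE) = 1.24 mm, so σ = P/A = E × (1.24/2700) = 96.44 MPa.

σ ≈ 96.4 MPa (compressive)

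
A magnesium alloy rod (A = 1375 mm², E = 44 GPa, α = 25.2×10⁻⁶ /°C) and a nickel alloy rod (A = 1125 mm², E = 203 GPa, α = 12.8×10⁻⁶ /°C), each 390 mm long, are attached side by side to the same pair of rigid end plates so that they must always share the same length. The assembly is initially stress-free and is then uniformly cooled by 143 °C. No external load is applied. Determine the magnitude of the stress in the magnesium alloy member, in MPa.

Equilibrium of a rigid end plate with no external load gives equal and opposite internal forces ±P in the two members. Since α_{magnesium alloy} > α_{nickel alloy}, cooling drives the magnesium alloy into tension and the nickel alloy into compression.
Equating the net (thermal + elastic) strains gives |α₁ − α₂|·ΔT = P·[1/(A₁E₁) + 1/(A₂E₂)].
|α₁ − α₂|·ΔT = 12.4×10⁻⁶ × 143 = 0.001773.
1/(A₁E₁) + 1/(A₂E₂) = 1/(1375×44×10³) + 1/(1125×203×10³) = 2.091×10⁻⁸ N⁻¹.
So P = 0.001773 / 2.091×10⁻⁸ = 84.81 kN.
σ_{magnesium alloy} = P/A₁ = 84810/1375 = 61.68 MPa, tensile.

σ ≈ 61.7 MPa (tensile)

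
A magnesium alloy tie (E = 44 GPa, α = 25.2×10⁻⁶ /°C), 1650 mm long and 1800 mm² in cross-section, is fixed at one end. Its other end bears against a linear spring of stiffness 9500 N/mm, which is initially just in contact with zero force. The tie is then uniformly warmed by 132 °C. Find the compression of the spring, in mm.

δ ≈ 4.58 mm

If the spring were absent the tie would lengthen by αΔT L = 25.2×10⁻⁶ × 132 × 1650 = 5.489 mm.
Let P be the compressive force at the spring. The tie shortens elastically by PL/(AE) and the spring compresses by P/k; together these equal δ_free.
So P = δ_free / [L/(AE) + 1/k] = 5.489 / [ 1650/(1800×44×10³) + 1/(9500) ].
P = 5.489 / 0.0001261 = 43530 N.
Spring compression = P/k = 43530/(9500) = 4.582 mm.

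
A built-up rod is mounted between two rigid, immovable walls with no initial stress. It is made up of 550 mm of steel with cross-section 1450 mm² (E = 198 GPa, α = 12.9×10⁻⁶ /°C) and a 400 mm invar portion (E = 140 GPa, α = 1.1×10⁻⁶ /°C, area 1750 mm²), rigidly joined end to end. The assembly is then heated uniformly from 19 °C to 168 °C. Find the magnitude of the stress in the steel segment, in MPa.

σ ≈ 218 MPa (compressive)

Free thermal expansion of the whole bar: Σ αᵢΔT Lᵢ = 12.9×10⁻⁶×149×550 + 1.1×10⁻⁶×149×400 = 1.123 mm.
The rigid supports impose zero overall length change; the single axial force P common to all segments must satisfy P Σ Lᵢ/(AᵢEᵢ) = δ_free.
The series flexibility is Σ Lᵢ/(AᵢEᵢ) = 550/(1450×198×10³) + 400/(1750×140×10³) = 3.548×10⁻⁶ mm/N.
P = 1.123 / 3.548×10⁻⁶ = 316400 N = 316.4 kN, compressive.
σ_{steel} = P / A = 316400 / 1450 = 218.2 MPa.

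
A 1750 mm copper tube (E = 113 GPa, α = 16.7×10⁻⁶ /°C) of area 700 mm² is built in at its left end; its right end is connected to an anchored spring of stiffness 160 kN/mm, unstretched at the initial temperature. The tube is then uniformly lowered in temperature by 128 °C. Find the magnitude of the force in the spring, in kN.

The unrestrained thermal change is αΔT L = 16.7×10⁻⁶ × 128 × 1750 = 3.741 mm.
With a force P in the spring, the elastic change of the tube is PL/(AE) and that of the spring is P/k; compatibility requires their sum to equal δ_free.
P [ L/(AE) + 1/k ] = δ_free → P [ 1750/(700×113×10³) + 1/(160×10³) ] = 3.741.
P = 3.741 / 2.837×10⁻⁵ = 131800 N.

P ≈ 132 kN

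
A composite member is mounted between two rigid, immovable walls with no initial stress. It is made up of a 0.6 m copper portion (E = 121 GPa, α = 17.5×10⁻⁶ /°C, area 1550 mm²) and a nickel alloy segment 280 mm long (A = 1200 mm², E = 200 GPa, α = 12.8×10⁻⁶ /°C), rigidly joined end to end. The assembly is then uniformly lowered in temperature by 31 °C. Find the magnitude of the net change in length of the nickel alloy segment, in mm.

If the supports were absent, the total length change would be Σ αᵢΔT Lᵢ = 17.5×10⁻⁶×31×600 + 12.8×10⁻⁶×31×280 = 0.4366 mm.
The rigid supports impose zero overall length change; the single axial force P common to all segments must satisfy P Σ Lᵢ/(AᵢEᵢ) = δ_free.
The series flexibility is Σ Lᵢ/(AᵢEᵢ) = 600/(1550×121×10³) + 280/(1200×200×10³) = 4.366×10⁻⁶ mm/N.
P = 0.4366 / 4.366×10⁻⁶ = 100000 N = 100 kN, tensile.
For the nickel alloy segment, free thermal change = 12.8×10⁻⁶×31×280 = 0.1111 mm and elastic change from P = 100000×280/(1200×200×10³) = 0.1167 mm; these oppose, so the net change is 0.00557 mm (segment lengthens).

|ΔL| ≈ 0.00557 mm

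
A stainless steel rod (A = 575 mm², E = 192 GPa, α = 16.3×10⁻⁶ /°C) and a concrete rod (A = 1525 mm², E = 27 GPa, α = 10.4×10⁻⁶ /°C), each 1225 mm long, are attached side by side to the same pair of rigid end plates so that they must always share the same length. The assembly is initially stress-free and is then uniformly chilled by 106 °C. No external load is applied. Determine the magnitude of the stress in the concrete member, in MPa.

Both members must finish at the same length. With the larger α, the stainless steel tends to over-contract; the plates restrain it, putting the stainless steel in tension and the concrete in compression. With no external load the two internal forces are equal and opposite, magnitude P.
Setting the final lengths equal and cancelling L: (α₁ − α₂)ΔT = P/(A₁E₁) + P/(A₂E₂).
|α₁ − α₂|·ΔT = 5.9×10⁻⁶ × 106 = 0.0006254.
1/(A₁E₁) + 1/(A₂E₂) = 1/(575×192×10³) + 1/(1525×27×10³) = 3.334×10⁻⁸ N⁻¹.
P = 0.0006254 / 3.334×10⁻⁸ = 18760 N = 18.76 kN.
σ_{concrete} = P/A₂ = 18760/1525 = 12.3 MPa, compressive.

σ ≈ 12.3 MPa (compressive)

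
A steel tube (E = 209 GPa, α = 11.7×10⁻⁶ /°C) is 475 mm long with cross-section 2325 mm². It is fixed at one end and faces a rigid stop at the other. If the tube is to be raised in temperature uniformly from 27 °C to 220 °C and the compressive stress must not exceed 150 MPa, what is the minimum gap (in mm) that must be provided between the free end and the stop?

g ≈ 0.732 mm

With no wall the tube would lengthen by αΔT L = 11.7×10⁻⁶ × 193 × 475 = 1.073 mm.
A stress of 150 MPa corresponds to the wall pushing the tube back by σL/E = 150×475/(209×10³) = 0.3409 mm.
The gap must absorb the remainder: g_min = 1.073 − 0.3409 = 0.7317 mm.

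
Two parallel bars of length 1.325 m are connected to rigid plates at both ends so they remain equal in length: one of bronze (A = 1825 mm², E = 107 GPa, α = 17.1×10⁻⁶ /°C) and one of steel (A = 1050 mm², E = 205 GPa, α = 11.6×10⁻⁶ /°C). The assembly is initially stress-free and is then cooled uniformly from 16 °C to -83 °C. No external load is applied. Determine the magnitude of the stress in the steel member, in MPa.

σ ≈ 53.1 MPa (compressive)

Both members must finish at the same length. With the larger α, the bronze tends to over-contract; the plates restrain it, putting the bronze in tension and the steel in compression. With no external load the two internal forces are equal and opposite, magnitude P.
Compatibility of the two members (thermal + elastic change equal): (α₁ − α₂)ΔT = P·[1/(A₁E₁) + 1/(A₂E₂)].
|α₁ − α₂|·ΔT = 5.5×10⁻⁶ × 99 = 0.0005445.
1/(A₁E₁) + 1/(A₂E₂) = 1/(1825×107×10³) + 1/(1050×205×10³) = 9.767×10⁻⁹ N⁻¹.
P = 0.0005445 / 9.767×10⁻⁹ = 55750 N = 55.75 kN.
σ_{steel} = P/A₂ = 55750/1050 = 53.1 MPa, compressive.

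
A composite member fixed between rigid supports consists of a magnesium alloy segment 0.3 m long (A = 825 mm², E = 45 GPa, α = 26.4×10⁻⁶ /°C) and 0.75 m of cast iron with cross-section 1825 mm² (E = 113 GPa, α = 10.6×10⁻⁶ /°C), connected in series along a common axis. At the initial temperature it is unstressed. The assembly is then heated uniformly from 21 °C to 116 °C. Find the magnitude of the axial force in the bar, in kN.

P ≈ 129 kN (compressive)

With the walls removed the bar would change length by δ_free = Σ αᵢΔT Lᵢ = 26.4×10⁻⁶×95×300 + 10.6×10⁻⁶×95×750 = 1.508 mm.
The walls prevent any net length change, so an axial force P (same in every segment) develops. Compatibility: P · Σ Lᵢ/(AᵢEᵢ) = δ_free.
The series flexibility is Σ Lᵢ/(AᵢEᵢ) = 300/(825×45×10³) + 750/(1825×113×10³) = 1.172×10⁻⁵ mm/N.
Hence P = δ_free / Σ(L/AE) = 1.508/1.172×10⁻⁵ = 128.7 kN (compressive).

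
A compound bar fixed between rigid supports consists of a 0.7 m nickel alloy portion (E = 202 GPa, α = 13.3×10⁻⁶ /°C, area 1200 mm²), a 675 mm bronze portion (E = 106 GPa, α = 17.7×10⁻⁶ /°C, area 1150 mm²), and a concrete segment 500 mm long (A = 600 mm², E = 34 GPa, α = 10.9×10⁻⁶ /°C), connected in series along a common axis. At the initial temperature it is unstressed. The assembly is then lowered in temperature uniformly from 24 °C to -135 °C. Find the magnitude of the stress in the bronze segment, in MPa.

With the walls removed the bar would change length by δ_free = Σ αᵢΔT Lᵢ = 13.3×10⁻⁶×159×700 + 17.7×10⁻⁶×159×675 + 10.9×10⁻⁶×159×500 = 4.246 mm.
The rigid supports impose zero overall length change; the single axial force P common to all segments must satisfy P Σ Lᵢ/(AᵢEᵢ) = δ_free.
The series flexibility is Σ Lᵢ/(AᵢEᵢ) = 700/(1200×202×10³) + 675/(1150×106×10³) + 500/(600×34×10³) = 3.293×10⁻⁵ mm/N.
So P = 4.246 / 3.293×10⁻⁵ = 128.9 kN, tensile.
σ_{bronze} = P / A = 128900 / 1150 = 112.1 MPa.

σ ≈ 112 MPa (tensile)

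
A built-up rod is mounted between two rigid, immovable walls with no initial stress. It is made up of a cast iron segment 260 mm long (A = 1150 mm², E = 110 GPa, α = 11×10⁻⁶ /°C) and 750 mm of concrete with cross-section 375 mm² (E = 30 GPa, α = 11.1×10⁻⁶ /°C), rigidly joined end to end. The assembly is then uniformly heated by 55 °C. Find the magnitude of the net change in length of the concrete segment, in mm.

|ΔL| ≈ 0.139 mm

If the supports were absent, the total length change would be Σ αᵢΔT Lᵢ = 11×10⁻⁶×55×260 + 11.1×10⁻⁶×55×750 = 0.6152 mm.
Since the ends are fixed, an axial force P builds up, equal in every segment, with P · Σ Lᵢ/(AᵢEᵢ) = δ_free.
The series flexibility is Σ Lᵢ/(AᵢEᵢ) = 260/(1150×110×10³) + 750/(375×30×10³) = 6.872×10⁻⁵ mm/N.
P = 0.6152 / 6.872×10⁻⁵ = 8952 N = 8.952 kN, compressive.
For the concrete segment, free thermal change = 11.1×10⁻⁶×55×750 = 0.4579 mm and elastic change from P = 8952×750/(375×30×10³) = 0.5968 mm; these oppose, so the net change is 0.139 mm (segment shortens).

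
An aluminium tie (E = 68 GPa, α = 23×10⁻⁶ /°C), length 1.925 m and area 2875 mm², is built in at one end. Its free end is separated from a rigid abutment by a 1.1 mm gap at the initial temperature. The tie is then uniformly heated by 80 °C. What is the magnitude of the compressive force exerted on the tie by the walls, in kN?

Free thermal elongation = αΔT L = 23×10⁻⁶ × 80 × 1925 = 3.542 mm.
After closing the 1.1 mm clearance, 3.542 − 1.1 = 2.442 mm of expansion remains to be suppressed by the wall.
So σ = E(δ_free − g)/L = 68×10³ × 2.442/1925 = 86.26 MPa.
Force on the wall = σA = 86.26 × 2875 mm² = 248 kN.

P ≈ 248 kN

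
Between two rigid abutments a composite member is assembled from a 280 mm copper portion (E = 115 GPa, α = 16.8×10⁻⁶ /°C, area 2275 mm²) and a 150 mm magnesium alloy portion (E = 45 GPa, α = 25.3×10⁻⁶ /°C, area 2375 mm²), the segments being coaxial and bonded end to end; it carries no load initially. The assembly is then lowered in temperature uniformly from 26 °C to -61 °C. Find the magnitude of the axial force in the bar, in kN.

P ≈ 299 kN (tensile)

Free thermal contraction of the whole bar: Σ αᵢΔT Lᵢ = 16.8×10⁻⁶×87×280 + 25.3×10⁻⁶×87×150 = 0.7394 mm.
The walls prevent any net length change, so an axial force P (same in every segment) develops. Compatibility: P · Σ Lᵢ/(AᵢEᵢ) = δ_free.
The series flexibility is Σ Lᵢ/(AᵢEᵢ) = 280/(2275×115×10³) + 150/(2375×45×10³) = 2.474×10⁻⁶ mm/N.
P = 0.7394 / 2.474×10⁻⁶ = 298900 N = 298.9 kN, tensile.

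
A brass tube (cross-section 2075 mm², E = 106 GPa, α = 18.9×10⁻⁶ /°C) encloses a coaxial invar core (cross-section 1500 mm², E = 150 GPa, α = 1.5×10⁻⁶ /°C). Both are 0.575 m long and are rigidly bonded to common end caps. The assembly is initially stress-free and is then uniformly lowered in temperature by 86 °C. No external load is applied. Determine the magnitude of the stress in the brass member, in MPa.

σ ≈ 80.2 MPa (tensile)

Both members must finish at the same length. With the larger α, the brass tends to over-contract; the plates restrain it, putting the brass in tension and the invar in compression. With no external load the two internal forces are equal and opposite, magnitude P.
Equating the net (thermal + elastic) strains gives |α₁ − α₂|·ΔT = P·[1/(A₁E₁) + 1/(A₂E₂)].
|α₁ − α₂|·ΔT = 17.4×10⁻⁶ × 86 = 0.001496.
1/(A₁E₁) + 1/(A₂E₂) = 1/(2075×106×10³) + 1/(1500×150×10³) = 8.991×10⁻⁹ N⁻¹.
So P = 0.001496 / 8.991×10⁻⁹ = 166.4 kN.
σ_{brass} = P/A₁ = 166400/2075 = 80.21 MPa, tensile.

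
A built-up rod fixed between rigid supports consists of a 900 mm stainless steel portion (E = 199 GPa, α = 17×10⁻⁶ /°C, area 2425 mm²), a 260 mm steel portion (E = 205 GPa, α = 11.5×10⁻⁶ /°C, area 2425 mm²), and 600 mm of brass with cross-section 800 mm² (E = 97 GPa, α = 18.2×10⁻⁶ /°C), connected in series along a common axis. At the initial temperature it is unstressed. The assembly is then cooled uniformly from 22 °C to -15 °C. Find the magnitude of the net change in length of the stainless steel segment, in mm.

If the supports were absent, the total length change would be Σ αᵢΔT Lᵢ = 17×10⁻⁶×37×900 + 11.5×10⁻⁶×37×260 + 18.2×10⁻⁶×37×600 = 1.081 mm.
The walls prevent any net length change, so an axial force P (same in every segment) develops. Compatibility: P · Σ Lᵢ/(AᵢEᵢ) = δ_free.
The series flexibility is Σ Lᵢ/(AᵢEᵢ) = 900/(2425×199×10³) + 260/(2425×205×10³) + 600/(800×97×10³) = 1.012×10⁻⁵ mm/N.
So P = 1.081 / 1.012×10⁻⁵ = 106.8 kN, tensile.
For the stainless steel segment, free thermal change = 17×10⁻⁶×37×900 = 0.5661 mm and elastic change from P = 106800×900/(2425×199×10³) = 0.1992 mm; these oppose, so the net change is 0.367 mm (segment shortens).

|ΔL| ≈ 0.367 mm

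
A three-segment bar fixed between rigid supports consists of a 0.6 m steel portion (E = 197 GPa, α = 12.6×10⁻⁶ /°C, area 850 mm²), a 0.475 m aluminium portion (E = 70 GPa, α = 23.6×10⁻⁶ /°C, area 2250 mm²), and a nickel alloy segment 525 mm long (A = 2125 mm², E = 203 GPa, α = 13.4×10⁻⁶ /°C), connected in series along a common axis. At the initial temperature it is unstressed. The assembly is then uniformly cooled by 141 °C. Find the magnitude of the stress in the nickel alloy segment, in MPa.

Free thermal contraction of the whole bar: Σ αᵢΔT Lᵢ = 12.6×10⁻⁶×141×600 + 23.6×10⁻⁶×141×475 + 13.4×10⁻⁶×141×525 = 3.639 mm.
The rigid supports impose zero overall length change; the single axial force P common to all segments must satisfy P Σ Lᵢ/(AᵢEᵢ) = δ_free.
Σ Lᵢ/(AᵢEᵢ) = 600/(850×197×10³) + 475/(2250×70×10³) + 525/(2125×203×10³) = 7.816×10⁻⁶ mm/N.
Hence P = δ_free / Σ(L/AE) = 3.639/7.816×10⁻⁶ = 465.5 kN (tensile).
σ_{nickel alloy} = P / A = 465500 / 2125 = 219.1 MPa.

σ ≈ 219 MPa (tensile)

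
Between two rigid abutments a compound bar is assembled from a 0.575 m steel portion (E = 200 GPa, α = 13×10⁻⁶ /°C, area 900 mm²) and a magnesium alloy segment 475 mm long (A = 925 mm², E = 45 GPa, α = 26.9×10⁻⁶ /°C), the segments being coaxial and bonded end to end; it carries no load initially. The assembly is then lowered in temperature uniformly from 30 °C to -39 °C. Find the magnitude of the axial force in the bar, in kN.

P ≈ 95.7 kN (tensile)

With the walls removed the bar would change length by δ_free = Σ αᵢΔT Lᵢ = 13×10⁻⁶×69×575 + 26.9×10⁻⁶×69×475 = 1.397 mm.
Since the ends are fixed, an axial force P builds up, equal in every segment, with P · Σ Lᵢ/(AᵢEᵢ) = δ_free.
Σ Lᵢ/(AᵢEᵢ) = 575/(900×200×10³) + 475/(925×45×10³) = 1.461×10⁻⁵ mm/N.
Hence P = δ_free / Σ(L/AE) = 1.397/1.461×10⁻⁵ = 95.68 kN (tensile).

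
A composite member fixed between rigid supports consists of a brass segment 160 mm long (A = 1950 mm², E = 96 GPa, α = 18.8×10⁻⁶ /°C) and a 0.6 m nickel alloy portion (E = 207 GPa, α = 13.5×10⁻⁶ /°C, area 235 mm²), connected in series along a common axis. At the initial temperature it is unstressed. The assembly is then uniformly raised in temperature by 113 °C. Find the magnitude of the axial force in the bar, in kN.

P ≈ 95.2 kN (compressive)

Free thermal expansion of the whole bar: Σ αᵢΔT Lᵢ = 18.8×10⁻⁶×113×160 + 13.5×10⁻⁶×113×600 = 1.255 mm.
The rigid supports impose zero overall length change; the single axial force P common to all segments must satisfy P Σ Lᵢ/(AᵢEᵢ) = δ_free.
The series flexibility is Σ Lᵢ/(AᵢEᵢ) = 160/(1950×96×10³) + 600/(235×207×10³) = 1.319×10⁻⁵ mm/N.
Hence P = δ_free / Σ(L/AE) = 1.255/1.319×10⁻⁵ = 95.17 kN (compressive).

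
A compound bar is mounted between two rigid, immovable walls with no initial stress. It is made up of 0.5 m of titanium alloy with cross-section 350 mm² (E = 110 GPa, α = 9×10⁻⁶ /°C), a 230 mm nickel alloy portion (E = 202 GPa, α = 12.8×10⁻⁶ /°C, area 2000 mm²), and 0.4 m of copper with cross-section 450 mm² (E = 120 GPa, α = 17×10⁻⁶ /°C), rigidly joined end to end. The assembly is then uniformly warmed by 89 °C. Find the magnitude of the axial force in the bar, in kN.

P ≈ 60.5 kN (compressive)

If the supports were absent, the total length change would be Σ αᵢΔT Lᵢ = 9×10⁻⁶×89×500 + 12.8×10⁻⁶×89×230 + 17×10⁻⁶×89×400 = 1.268 mm.
The rigid supports impose zero overall length change; the single axial force P common to all segments must satisfy P Σ Lᵢ/(AᵢEᵢ) = δ_free.
The series flexibility is Σ Lᵢ/(AᵢEᵢ) = 500/(350×110×10³) + 230/(2000×202×10³) + 400/(450×120×10³) = 2.096×10⁻⁵ mm/N.
So P = 1.268 / 2.096×10⁻⁵ = 60.47 kN, compressive.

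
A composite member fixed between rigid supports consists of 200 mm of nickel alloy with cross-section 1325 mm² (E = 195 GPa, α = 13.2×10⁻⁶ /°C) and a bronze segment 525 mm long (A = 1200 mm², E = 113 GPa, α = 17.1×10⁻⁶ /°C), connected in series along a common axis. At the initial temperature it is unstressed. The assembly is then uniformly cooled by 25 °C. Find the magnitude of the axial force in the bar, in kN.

Free thermal contraction of the whole bar: Σ αᵢΔT Lᵢ = 13.2×10⁻⁶×25×200 + 17.1×10⁻⁶×25×525 = 0.2904 mm.
The rigid supports impose zero overall length change; the single axial force P common to all segments must satisfy P Σ Lᵢ/(AᵢEᵢ) = δ_free.
Σ Lᵢ/(AᵢEᵢ) = 200/(1325×195×10³) + 525/(1200×113×10³) = 4.646×10⁻⁶ mm/N.
So P = 0.2904 / 4.646×10⁻⁶ = 62.52 kN, tensile.

P ≈ 62.5 kN (tensile)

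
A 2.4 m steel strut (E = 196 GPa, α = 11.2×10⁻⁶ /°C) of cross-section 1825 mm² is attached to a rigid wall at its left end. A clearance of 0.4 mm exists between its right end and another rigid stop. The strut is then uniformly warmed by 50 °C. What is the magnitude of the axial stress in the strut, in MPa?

If the wall were absent the strut would grow by αΔT L = 11.2×10⁻⁶ × 50 × 2400 = 1.344 mm.
This exceeds the 0.4 mm gap, so the wall pushes back. The portion of expansion that must be recovered elastically is δ_free − gap = 1.344 − 0.4 = 0.944 mm.
That suppressed elongation corresponds to σ = E·Δ/L = 196×10³ × 0.944/2400 = 77.09 MPa.

σ ≈ 77.1 MPa (compressive)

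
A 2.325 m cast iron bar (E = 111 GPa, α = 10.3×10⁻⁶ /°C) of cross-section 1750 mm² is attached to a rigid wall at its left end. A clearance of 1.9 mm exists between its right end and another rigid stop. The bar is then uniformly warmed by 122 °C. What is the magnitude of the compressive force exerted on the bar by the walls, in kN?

P ≈ 85.4 kN

If the wall were absent the bar would grow by αΔT L = 10.3×10⁻⁶ × 122 × 2325 = 2.922 mm.
The gap closes (δ_free > 1.9 mm) and the wall then resists a further 2.922 − 1.9 = 1.022 mm of expansion.
Compatibility: PL/(AE) = 1.022 mm, so σ = P/A = E × (1.022/2325) = 48.77 MPa.
P = σA = 48.77 × 1750 = 85.35 kN.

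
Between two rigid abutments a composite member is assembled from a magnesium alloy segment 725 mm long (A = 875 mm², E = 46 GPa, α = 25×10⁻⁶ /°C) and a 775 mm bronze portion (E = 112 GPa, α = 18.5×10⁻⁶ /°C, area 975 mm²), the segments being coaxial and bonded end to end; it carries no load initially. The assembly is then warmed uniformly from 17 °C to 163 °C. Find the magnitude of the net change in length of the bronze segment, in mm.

|ΔL| ≈ 0.754 mm

Free thermal expansion of the whole bar: Σ αᵢΔT Lᵢ = 25×10⁻⁶×146×725 + 18.5×10⁻⁶×146×775 = 4.74 mm.
Since the ends are fixed, an axial force P builds up, equal in every segment, with P · Σ Lᵢ/(AᵢEᵢ) = δ_free.
The series flexibility is Σ Lᵢ/(AᵢEᵢ) = 725/(875×46×10³) + 775/(975×112×10³) = 2.511×10⁻⁵ mm/N.
P = 4.74 / 2.511×10⁻⁵ = 188800 N = 188.8 kN, compressive.
For the bronze segment, free thermal change = 18.5×10⁻⁶×146×775 = 2.093 mm and elastic change from P = 188800×775/(975×112×10³) = 1.34 mm; these oppose, so the net change is 0.754 mm (segment lengthens).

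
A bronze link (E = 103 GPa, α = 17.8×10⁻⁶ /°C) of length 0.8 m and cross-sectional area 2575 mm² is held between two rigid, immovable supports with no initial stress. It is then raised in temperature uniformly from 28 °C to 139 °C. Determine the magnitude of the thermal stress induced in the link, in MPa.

σ ≈ 204 MPa (compressive)

Because both ends are immovable the net strain is zero, and the suppressed thermal strain is αΔT = 17.8×10⁻⁶ × 111 = 1975.8×10⁻⁶.
The stress required to suppress this strain is σ = Eε = 103×10³ × 1975.8×10⁻⁶ = 203.5 MPa, compressive since the link is trying to expand.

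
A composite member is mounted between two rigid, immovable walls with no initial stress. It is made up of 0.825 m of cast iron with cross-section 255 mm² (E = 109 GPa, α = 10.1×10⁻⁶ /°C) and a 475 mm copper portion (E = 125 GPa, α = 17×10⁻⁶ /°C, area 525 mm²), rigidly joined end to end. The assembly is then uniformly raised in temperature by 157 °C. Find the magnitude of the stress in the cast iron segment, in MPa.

If the supports were absent, the total length change would be Σ αᵢΔT Lᵢ = 10.1×10⁻⁶×157×825 + 17×10⁻⁶×157×475 = 2.576 mm.
The rigid supports impose zero overall length change; the single axial force P common to all segments must satisfy P Σ Lᵢ/(AᵢEᵢ) = δ_free.
Σ Lᵢ/(AᵢEᵢ) = 825/(255×109×10³) + 475/(525×125×10³) = 3.692×10⁻⁵ mm/N.
Hence P = δ_free / Σ(L/AE) = 2.576/3.692×10⁻⁵ = 69.77 kN (compressive).
σ_{cast iron} = P / A = 69770 / 255 = 273.6 MPa.

σ ≈ 274 MPa (compressive)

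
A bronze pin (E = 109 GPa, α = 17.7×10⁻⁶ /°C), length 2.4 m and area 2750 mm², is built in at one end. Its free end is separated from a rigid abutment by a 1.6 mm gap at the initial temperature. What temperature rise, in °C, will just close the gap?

ΔT ≈ 37.7 °C

Contact occurs when the free expansion equals the gap: αΔT L = 1.6 mm.
ΔT = 1.6 / (17.7×10⁻⁶ × 2400) = 37.66 °C.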